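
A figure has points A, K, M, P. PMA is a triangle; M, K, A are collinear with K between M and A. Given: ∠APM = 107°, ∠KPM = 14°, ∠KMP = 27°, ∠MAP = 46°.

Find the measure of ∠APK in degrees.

∠APK = 93°

1. ∠MKP = 139°  [△PMK]
2. ∠KAP = 46°  [K on ray AM]
3. ∠AKP = 41°  [linear pair at K on MA]
4. ∠APK = 93°  [△PKA]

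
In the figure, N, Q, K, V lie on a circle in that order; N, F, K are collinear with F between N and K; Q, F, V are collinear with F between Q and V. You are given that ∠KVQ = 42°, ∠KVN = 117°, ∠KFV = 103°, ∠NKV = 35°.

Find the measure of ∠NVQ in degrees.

∠NVQ = 75°

1. ∠KNV = 28°  [△NKV]
2. ∠NFV = 77°  [linear pair at F on NK]
3. ∠NVQ = 75°  [△NFV]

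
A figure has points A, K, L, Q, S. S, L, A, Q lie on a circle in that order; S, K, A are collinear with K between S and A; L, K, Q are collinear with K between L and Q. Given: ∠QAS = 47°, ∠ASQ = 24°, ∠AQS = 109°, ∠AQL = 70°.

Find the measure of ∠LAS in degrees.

1. ∠ALS = 71°  [cyclic SLAQ, opposite ∠L+∠Q]
2. ∠ASL = 70°  [same arc LA]
3. ∠LAS = 39°  [△SLA]

∠LAS = 39°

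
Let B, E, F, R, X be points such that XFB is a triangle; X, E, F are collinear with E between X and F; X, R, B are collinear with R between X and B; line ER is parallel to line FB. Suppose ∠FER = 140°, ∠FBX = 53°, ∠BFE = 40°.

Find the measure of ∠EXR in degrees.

∠EXR = 87°

1. ∠REX = 40°  [linear pair at E on XF]
2. ∠ERX = 53°  [ER∥FB, corresponding at R]
3. ∠EXR = 87°  [△XER]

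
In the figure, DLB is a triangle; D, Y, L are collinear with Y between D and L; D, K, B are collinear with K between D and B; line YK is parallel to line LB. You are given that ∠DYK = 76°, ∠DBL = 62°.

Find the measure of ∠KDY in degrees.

1. ∠BLD = 76°  [YK∥LB, corresponding at Y]
2. ∠BDL = 42°  [△DLB]
3. ∠KDY = 42°  [Y on DL, K on DB]

∠KDY = 42°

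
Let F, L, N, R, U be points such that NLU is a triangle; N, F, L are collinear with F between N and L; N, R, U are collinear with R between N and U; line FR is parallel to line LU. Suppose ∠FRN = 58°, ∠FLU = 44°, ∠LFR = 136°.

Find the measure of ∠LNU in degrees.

∠LNU = 78°

1. ∠LUN = 58°  [FR∥LU, corresponding at R]
2. ∠NLU = 44°  [F on ray LN]
3. ∠LNU = 78°  [△NLU]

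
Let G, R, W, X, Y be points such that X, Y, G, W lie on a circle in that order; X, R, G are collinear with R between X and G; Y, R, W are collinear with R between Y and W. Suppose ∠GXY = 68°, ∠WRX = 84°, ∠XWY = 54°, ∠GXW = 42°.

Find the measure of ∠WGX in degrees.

∠WGX = 16°

1. ∠GWY = 68°  [same arc YG]
2. ∠GRW = 96°  [linear pair at R on XG]
3. ∠WGX = 16°  [△GRW]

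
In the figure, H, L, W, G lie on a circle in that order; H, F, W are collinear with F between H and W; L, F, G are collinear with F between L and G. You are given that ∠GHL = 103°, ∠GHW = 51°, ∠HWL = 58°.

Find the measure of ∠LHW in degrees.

∠LHW = 52°

1. ∠GWL = 77°  [cyclic HLWG, opposite ∠H+∠W]
2. ∠GLW = 51°  [same arc WG]
3. ∠LGW = 52°  [△LWG]
4. ∠LHW = 52°  [same arc LW]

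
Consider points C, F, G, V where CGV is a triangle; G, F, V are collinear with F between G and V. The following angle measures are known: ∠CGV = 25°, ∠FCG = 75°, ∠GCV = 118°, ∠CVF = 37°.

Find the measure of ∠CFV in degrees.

∠CFV = 100°

1. ∠CGF = 25°  [F on ray GV]
2. ∠CFG = 80°  [△CGF]
3. ∠CFV = 100°  [linear pair at F on GV]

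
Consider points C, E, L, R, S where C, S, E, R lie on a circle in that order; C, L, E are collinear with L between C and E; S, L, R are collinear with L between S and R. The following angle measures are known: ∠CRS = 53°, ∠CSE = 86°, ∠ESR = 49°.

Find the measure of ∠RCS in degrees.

1. ∠CRE = 94°  [cyclic CSER, opposite ∠S+∠R]
2. ∠ECR = 49°  [same arc ER]
3. ∠CER = 37°  [△CER]
4. ∠CSR = 37°  [same arc CR]
5. ∠RCS = 90°  [△CSR]

∠RCS = 90°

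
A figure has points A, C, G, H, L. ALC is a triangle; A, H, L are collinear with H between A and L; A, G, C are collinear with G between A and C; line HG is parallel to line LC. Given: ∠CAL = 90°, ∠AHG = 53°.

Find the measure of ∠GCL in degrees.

1. ∠GAH = 90°  [H on AL, G on AC]
2. ∠AGH = 37°  [△AHG]
3. ∠CGH = 143°  [linear pair at G on AC]
4. ∠GCL = 37°  [HG∥LC, co-interior at C–G]

∠GCL = 37°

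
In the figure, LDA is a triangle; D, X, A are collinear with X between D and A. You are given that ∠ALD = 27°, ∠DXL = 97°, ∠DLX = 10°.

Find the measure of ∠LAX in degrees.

1. ∠LDX = 73°  [△LDX]
2. ∠ADL = 73°  [X on ray DA]
3. ∠DAL = 80°  [△LDA]
4. ∠LAX = 80°  [X on ray AD]

∠LAX = 80°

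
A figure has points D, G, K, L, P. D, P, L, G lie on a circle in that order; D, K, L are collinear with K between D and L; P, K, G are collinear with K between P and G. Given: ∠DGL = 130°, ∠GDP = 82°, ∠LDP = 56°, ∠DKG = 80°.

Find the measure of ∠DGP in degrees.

1. ∠DPL = 50°  [cyclic DPLG, opposite ∠P+∠G]
2. ∠DLP = 74°  [△DPL]
3. ∠DGP = 74°  [same arc DP]

∠DGP = 74°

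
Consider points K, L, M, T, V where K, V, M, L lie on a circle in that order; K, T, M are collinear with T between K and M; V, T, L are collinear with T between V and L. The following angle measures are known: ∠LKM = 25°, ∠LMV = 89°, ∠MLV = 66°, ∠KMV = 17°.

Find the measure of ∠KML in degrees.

1. ∠LKV = 91°  [cyclic KVML, opposite ∠K+∠M]
2. ∠KLV = 17°  [same arc KV]
3. ∠KVL = 72°  [△KVL]
4. ∠KML = 72°  [same arc KL]

∠KML = 72°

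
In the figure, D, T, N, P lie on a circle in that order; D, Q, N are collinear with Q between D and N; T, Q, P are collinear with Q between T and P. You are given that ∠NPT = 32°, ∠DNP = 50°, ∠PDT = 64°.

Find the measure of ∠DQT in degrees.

∠DQT = 98°

1. ∠NDT = 32°  [same arc TN]
2. ∠DTP = 50°  [same arc DP]
3. ∠DQT = 98°  [△DQT]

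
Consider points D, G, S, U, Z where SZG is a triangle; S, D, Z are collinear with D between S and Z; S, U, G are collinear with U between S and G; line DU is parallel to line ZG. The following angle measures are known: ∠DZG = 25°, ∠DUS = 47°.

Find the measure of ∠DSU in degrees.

∠DSU = 108°

1. ∠GZS = 25°  [D on ray ZS]
2. ∠SGZ = 47°  [DU∥ZG, corresponding at U]
3. ∠GSZ = 108°  [△SZG]
4. ∠DSU = 108°  [D on SZ, U on SG]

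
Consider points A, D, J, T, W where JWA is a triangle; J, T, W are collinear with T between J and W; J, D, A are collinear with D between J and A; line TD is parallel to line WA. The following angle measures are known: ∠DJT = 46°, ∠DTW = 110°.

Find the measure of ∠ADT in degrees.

1. ∠DTJ = 70°  [linear pair at T on JW]
2. ∠JDT = 64°  [△JTD]
3. ∠ADT = 116°  [linear pair at D on JA]

∠ADT = 116°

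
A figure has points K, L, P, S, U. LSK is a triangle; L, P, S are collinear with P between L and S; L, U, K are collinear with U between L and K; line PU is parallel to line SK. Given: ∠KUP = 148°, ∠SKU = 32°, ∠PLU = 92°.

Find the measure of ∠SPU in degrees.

∠SPU = 124°

1. ∠LUP = 32°  [linear pair at U on LK]
2. ∠LPU = 56°  [△LPU]
3. ∠SPU = 124°  [linear pair at P on LS]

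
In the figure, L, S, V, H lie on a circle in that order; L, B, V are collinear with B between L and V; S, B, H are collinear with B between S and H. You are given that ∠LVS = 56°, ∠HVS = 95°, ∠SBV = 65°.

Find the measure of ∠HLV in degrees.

∠HLV = 59°

1. ∠LHS = 56°  [same arc LS]
2. ∠HBL = 65°  [vertical angles at B]
3. ∠HLV = 59°  [△LBH]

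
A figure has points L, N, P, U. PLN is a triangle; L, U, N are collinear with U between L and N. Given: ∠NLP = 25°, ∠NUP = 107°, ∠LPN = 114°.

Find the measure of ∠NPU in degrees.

1. ∠LNP = 41°  [△PLN]
2. ∠PNU = 41°  [U on ray NL]
3. ∠NPU = 32°  [△PUN]

∠NPU = 32°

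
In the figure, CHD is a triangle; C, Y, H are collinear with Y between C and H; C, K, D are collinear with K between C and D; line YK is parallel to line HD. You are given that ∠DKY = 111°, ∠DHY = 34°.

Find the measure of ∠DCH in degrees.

1. ∠CKY = 69°  [linear pair at K on CD]
2. ∠CHD = 34°  [Y on ray HC]
3. ∠CDH = 69°  [YK∥HD, corresponding at K]
4. ∠DCH = 77°  [△CHD]

∠DCH = 77°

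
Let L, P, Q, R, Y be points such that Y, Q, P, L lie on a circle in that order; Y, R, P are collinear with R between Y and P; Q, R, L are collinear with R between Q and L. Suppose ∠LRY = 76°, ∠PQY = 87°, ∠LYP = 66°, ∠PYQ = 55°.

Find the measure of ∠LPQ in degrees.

∠LPQ = 59°

1. ∠LQP = 66°  [same arc PL]
2. ∠PLQ = 55°  [same arc QP]
3. ∠LPQ = 59°  [△QPL]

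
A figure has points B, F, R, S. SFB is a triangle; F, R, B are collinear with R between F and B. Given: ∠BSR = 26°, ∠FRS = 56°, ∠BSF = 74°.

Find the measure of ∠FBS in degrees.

∠FBS = 30°

1. ∠BRS = 124°  [linear pair at R on FB]
2. ∠RBS = 30°  [△SRB]
3. ∠FBS = 30°  [R on ray BF]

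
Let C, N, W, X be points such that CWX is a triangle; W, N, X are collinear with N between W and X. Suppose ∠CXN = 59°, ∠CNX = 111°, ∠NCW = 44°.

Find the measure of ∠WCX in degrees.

∠WCX = 54°

1. ∠CXW = 59°  [N on ray XW]
2. ∠CNW = 69°  [linear pair at N on WX]
3. ∠CWN = 67°  [△CWN]
4. ∠CWX = 67°  [N on ray WX]
5. ∠WCX = 54°  [△CWX]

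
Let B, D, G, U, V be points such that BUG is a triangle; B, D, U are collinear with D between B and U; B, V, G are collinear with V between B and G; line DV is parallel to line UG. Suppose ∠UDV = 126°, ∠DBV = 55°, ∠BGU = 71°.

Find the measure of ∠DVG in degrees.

1. ∠BDV = 54°  [linear pair at D on BU]
2. ∠BVD = 71°  [△BDV]
3. ∠DVG = 109°  [linear pair at V on BG]

∠DVG = 109°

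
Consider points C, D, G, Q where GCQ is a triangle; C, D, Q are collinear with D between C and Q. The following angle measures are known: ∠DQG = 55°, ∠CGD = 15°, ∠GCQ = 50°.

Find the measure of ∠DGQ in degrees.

1. ∠DCG = 50°  [D on ray CQ]
2. ∠CDG = 115°  [△GCD]
3. ∠GDQ = 65°  [linear pair at D on CQ]
4. ∠DGQ = 60°  [△GDQ]

∠DGQ = 60°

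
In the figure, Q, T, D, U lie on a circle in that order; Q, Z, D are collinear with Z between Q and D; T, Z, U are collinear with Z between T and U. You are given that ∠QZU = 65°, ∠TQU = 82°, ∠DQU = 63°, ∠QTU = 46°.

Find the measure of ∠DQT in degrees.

1. ∠DZT = 65°  [vertical angles at Z]
2. ∠QZT = 115°  [linear pair at Z on QD]
3. ∠DQT = 19°  [△QZT]

∠DQT = 19°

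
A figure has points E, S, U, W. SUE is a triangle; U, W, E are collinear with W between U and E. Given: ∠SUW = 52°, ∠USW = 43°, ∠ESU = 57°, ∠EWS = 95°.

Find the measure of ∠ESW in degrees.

1. ∠EUS = 52°  [W on ray UE]
2. ∠SEU = 71°  [△SUE]
3. ∠SEW = 71°  [W on ray EU]
4. ∠ESW = 14°  [△SWE]

∠ESW = 14°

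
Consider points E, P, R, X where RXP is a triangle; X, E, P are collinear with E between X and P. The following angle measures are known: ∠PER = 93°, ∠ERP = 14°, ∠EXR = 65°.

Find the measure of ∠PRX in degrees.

∠PRX = 42°

1. ∠EPR = 73°  [△REP]
2. ∠PXR = 65°  [E on ray XP]
3. ∠RPX = 73°  [E on ray PX]
4. ∠PRX = 42°  [△RXP]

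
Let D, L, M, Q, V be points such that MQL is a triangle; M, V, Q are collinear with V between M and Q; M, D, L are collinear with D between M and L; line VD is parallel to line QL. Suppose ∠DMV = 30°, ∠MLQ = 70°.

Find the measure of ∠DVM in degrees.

∠DVM = 80°

1. ∠LMQ = 30°  [V on MQ, D on ML]
2. ∠LQM = 80°  [△MQL]
3. ∠DVM = 80°  [VD∥QL, corresponding at V]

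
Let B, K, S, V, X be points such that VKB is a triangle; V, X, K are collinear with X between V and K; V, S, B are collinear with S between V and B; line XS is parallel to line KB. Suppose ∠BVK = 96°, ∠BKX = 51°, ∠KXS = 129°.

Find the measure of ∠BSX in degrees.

∠BSX = 147°

1. ∠SVX = 96°  [X on VK, S on VB]
2. ∠SXV = 51°  [linear pair at X on VK]
3. ∠VSX = 33°  [△VXS]
4. ∠BSX = 147°  [linear pair at S on VB]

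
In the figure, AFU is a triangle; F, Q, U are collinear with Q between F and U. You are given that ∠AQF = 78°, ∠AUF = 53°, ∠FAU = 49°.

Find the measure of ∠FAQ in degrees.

∠FAQ = 24°

1. ∠AFU = 78°  [△AFU]
2. ∠AFQ = 78°  [Q on ray FU]
3. ∠FAQ = 24°  [△AFQ]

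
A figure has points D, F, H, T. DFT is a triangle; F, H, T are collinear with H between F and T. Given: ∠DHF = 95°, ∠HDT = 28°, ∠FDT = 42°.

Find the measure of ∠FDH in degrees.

1. ∠DHT = 85°  [linear pair at H on FT]
2. ∠DTH = 67°  [△DHT]
3. ∠DTF = 67°  [H on ray TF]
4. ∠DFT = 71°  [△DFT]
5. ∠DFH = 71°  [H on ray FT]
6. ∠FDH = 14°  [△DFH]

∠FDH = 14°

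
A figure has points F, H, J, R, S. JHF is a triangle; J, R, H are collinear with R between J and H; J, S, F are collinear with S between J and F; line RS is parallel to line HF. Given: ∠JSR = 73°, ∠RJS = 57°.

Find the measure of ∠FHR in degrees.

1. ∠JRS = 50°  [△JRS]
2. ∠HRS = 130°  [linear pair at R on JH]
3. ∠FHR = 50°  [RS∥HF, co-interior at H–R]

∠FHR = 50°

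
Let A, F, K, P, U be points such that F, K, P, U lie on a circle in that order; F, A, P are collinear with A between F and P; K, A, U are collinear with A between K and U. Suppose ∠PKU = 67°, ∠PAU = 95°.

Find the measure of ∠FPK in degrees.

∠FPK = 28°

1. ∠PFU = 67°  [same arc PU]
2. ∠FAU = 85°  [linear pair at A on FP]
3. ∠FUK = 28°  [△FAU]
4. ∠FPK = 28°  [same arc FK]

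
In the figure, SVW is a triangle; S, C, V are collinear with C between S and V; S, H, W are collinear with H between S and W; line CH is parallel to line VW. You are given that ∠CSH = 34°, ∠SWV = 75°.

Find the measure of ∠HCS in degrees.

∠HCS = 71°

1. ∠VSW = 34°  [C on SV, H on SW]
2. ∠SVW = 71°  [△SVW]
3. ∠HCS = 71°  [CH∥VW, corresponding at C]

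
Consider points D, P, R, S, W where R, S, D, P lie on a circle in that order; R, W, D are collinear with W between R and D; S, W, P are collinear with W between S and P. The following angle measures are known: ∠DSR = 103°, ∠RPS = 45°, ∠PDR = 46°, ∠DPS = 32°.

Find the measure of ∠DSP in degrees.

1. ∠DPR = 77°  [cyclic RSDP, opposite ∠S+∠P]
2. ∠DRP = 57°  [△RDP]
3. ∠DSP = 57°  [same arc DP]

∠DSP = 57°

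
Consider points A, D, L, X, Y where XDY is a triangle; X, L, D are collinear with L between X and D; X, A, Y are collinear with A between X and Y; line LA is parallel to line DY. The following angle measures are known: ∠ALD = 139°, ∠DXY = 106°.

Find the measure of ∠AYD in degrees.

∠AYD = 33°

1. ∠ALX = 41°  [linear pair at L on XD]
2. ∠AXL = 106°  [L on XD, A on XY]
3. ∠LAX = 33°  [△XLA]
4. ∠LAY = 147°  [linear pair at A on XY]
5. ∠AYD = 33°  [LA∥DY, co-interior at Y–A]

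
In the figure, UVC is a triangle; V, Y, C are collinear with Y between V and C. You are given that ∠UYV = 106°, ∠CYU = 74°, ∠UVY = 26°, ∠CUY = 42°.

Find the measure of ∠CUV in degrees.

1. ∠UCY = 64°  [△UYC]
2. ∠CVU = 26°  [Y on ray VC]
3. ∠UCV = 64°  [Y on ray CV]
4. ∠CUV = 90°  [△UVC]

∠CUV = 90°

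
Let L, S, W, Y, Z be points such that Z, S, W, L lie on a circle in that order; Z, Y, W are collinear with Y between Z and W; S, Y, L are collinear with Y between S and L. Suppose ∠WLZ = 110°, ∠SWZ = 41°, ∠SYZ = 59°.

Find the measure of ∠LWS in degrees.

∠LWS = 93°

1. ∠WSZ = 70°  [cyclic ZSWL, opposite ∠S+∠L]
2. ∠SLZ = 41°  [same arc ZS]
3. ∠SZW = 69°  [△ZSW]
4. ∠LSZ = 52°  [△ZYS]
5. ∠LZS = 87°  [△ZSL]
6. ∠LWS = 93°  [cyclic ZSWL, opposite ∠Z+∠W]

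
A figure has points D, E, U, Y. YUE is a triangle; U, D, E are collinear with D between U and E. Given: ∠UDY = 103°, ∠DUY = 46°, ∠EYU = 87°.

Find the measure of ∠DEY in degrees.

∠DEY = 47°

1. ∠EUY = 46°  [D on ray UE]
2. ∠UEY = 47°  [△YUE]
3. ∠DEY = 47°  [D on ray EU]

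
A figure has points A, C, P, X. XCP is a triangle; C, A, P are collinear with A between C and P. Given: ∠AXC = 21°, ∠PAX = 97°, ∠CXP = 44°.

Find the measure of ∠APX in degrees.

1. ∠CAX = 83°  [linear pair at A on CP]
2. ∠ACX = 76°  [△XCA]
3. ∠PCX = 76°  [A on ray CP]
4. ∠CPX = 60°  [△XCP]
5. ∠APX = 60°  [A on ray PC]

∠APX = 60°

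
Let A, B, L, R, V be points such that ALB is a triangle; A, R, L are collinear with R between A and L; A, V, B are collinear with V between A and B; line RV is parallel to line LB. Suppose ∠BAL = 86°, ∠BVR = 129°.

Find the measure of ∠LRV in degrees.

∠LRV = 137°

1. ∠RAV = 86°  [R on AL, V on AB]
2. ∠AVR = 51°  [linear pair at V on AB]
3. ∠ARV = 43°  [△ARV]
4. ∠LRV = 137°  [linear pair at R on AL]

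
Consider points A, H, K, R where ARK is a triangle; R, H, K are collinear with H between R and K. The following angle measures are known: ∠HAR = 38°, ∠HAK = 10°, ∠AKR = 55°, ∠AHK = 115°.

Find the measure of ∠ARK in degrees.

∠ARK = 77°

1. ∠AHR = 65°  [linear pair at H on RK]
2. ∠ARH = 77°  [△ARH]
3. ∠ARK = 77°  [H on ray RK]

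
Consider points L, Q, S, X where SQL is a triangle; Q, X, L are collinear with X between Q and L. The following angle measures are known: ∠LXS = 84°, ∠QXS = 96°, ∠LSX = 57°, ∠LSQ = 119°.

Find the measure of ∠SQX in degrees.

1. ∠SLX = 39°  [△SXL]
2. ∠QLS = 39°  [X on ray LQ]
3. ∠LQS = 22°  [△SQL]
4. ∠SQX = 22°  [X on ray QL]

∠SQX = 22°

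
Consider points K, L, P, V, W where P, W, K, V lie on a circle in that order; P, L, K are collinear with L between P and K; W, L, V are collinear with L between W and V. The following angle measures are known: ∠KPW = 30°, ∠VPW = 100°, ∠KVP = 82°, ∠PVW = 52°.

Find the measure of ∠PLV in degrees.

∠PLV = 58°

1. ∠KVW = 30°  [same arc WK]
2. ∠VKW = 80°  [cyclic PWKV, opposite ∠P+∠K]
3. ∠PKW = 52°  [same arc PW]
4. ∠KWV = 70°  [△WKV]
5. ∠KLW = 58°  [△WLK]
6. ∠PLV = 58°  [vertical angles at L]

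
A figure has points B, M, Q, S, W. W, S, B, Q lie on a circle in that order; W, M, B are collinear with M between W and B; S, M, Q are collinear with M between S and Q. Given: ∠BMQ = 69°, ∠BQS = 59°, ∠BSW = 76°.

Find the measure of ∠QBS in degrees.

1. ∠SMW = 69°  [vertical angles at M]
2. ∠BWS = 59°  [same arc SB]
3. ∠SBW = 45°  [△WSB]
4. ∠BMS = 111°  [linear pair at M on WB]
5. ∠BSQ = 24°  [△SMB]
6. ∠QBS = 97°  [△SBQ]

∠QBS = 97°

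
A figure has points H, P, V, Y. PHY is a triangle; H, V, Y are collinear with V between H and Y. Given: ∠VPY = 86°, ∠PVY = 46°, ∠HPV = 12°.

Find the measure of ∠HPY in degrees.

1. ∠PYV = 48°  [△PVY]
2. ∠HVP = 134°  [linear pair at V on HY]
3. ∠PHV = 34°  [△PHV]
4. ∠HYP = 48°  [V on ray YH]
5. ∠PHY = 34°  [V on ray HY]
6. ∠HPY = 98°  [△PHY]

∠HPY = 98°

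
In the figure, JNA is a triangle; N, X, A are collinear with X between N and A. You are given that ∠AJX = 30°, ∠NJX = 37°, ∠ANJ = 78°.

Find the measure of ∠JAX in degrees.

∠JAX = 35°

1. ∠JNX = 78°  [X on ray NA]
2. ∠JXN = 65°  [△JNX]
3. ∠AXJ = 115°  [linear pair at X on NA]
4. ∠JAX = 35°  [△JXA]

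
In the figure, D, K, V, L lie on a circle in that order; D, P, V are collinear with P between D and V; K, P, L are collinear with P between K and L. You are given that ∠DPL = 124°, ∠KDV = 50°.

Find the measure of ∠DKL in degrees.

1. ∠KPV = 124°  [vertical angles at P]
2. ∠DPK = 56°  [linear pair at P on DV]
3. ∠DKL = 74°  [△DPK]

∠DKL = 74°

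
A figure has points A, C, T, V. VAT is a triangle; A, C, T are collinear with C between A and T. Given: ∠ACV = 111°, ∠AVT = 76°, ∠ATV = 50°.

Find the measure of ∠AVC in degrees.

∠AVC = 15°

1. ∠TAV = 54°  [△VAT]
2. ∠CAV = 54°  [C on ray AT]
3. ∠AVC = 15°  [△VAC]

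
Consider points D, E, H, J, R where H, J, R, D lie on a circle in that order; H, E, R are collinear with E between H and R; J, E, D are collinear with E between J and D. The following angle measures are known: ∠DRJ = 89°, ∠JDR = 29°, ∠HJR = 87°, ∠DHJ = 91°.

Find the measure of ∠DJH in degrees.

∠DJH = 25°

1. ∠DJR = 62°  [△JRD]
2. ∠HDR = 93°  [cyclic HJRD, opposite ∠J+∠D]
3. ∠DHR = 62°  [same arc RD]
4. ∠DRH = 25°  [△HRD]
5. ∠DJH = 25°  [same arc HD]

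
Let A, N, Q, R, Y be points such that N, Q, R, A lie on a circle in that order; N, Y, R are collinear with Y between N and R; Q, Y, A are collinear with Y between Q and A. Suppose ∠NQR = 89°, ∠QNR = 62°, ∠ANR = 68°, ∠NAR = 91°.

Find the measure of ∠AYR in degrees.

∠AYR = 97°

1. ∠QAR = 62°  [same arc QR]
2. ∠ARN = 21°  [△NRA]
3. ∠AYR = 97°  [△RYA]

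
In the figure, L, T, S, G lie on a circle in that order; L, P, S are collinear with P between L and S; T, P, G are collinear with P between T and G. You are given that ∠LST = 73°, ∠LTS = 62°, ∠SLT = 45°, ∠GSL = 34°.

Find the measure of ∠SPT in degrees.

∠SPT = 79°

1. ∠LGT = 73°  [same arc LT]
2. ∠LGS = 118°  [cyclic LTSG, opposite ∠T+∠G]
3. ∠GLS = 28°  [△LSG]
4. ∠GPL = 79°  [△LPG]
5. ∠SPT = 79°  [vertical angles at P]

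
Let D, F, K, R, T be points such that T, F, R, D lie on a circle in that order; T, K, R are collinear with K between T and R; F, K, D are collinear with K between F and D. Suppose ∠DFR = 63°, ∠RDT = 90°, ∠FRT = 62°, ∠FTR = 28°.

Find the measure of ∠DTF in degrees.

1. ∠DTR = 63°  [same arc RD]
2. ∠DRT = 27°  [△TRD]
3. ∠FDT = 62°  [same arc TF]
4. ∠DFT = 27°  [same arc TD]
5. ∠DTF = 91°  [△TFD]

∠DTF = 91°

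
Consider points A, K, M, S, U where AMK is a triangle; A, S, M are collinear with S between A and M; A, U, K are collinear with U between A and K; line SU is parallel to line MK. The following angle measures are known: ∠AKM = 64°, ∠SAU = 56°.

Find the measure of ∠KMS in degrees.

1. ∠AUS = 64°  [SU∥MK, corresponding at U]
2. ∠ASU = 60°  [△ASU]
3. ∠MSU = 120°  [linear pair at S on AM]
4. ∠KMS = 60°  [SU∥MK, co-interior at M–S]

∠KMS = 60°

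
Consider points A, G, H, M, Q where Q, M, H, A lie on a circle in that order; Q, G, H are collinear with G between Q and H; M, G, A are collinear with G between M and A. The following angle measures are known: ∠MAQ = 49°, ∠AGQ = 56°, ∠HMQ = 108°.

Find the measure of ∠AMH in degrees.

1. ∠MHQ = 49°  [same arc QM]
2. ∠HGM = 56°  [vertical angles at G]
3. ∠AMH = 75°  [△MGH]

∠AMH = 75°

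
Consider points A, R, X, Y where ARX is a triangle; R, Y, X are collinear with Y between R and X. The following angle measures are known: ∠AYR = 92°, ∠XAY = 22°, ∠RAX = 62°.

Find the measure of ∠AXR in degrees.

1. ∠AYX = 88°  [linear pair at Y on RX]
2. ∠AXY = 70°  [△AYX]
3. ∠AXR = 70°  [Y on ray XR]

∠AXR = 70°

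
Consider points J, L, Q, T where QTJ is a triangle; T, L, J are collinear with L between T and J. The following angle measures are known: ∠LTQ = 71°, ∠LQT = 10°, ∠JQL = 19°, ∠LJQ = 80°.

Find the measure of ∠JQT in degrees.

1. ∠JTQ = 71°  [L on ray TJ]
2. ∠QJT = 80°  [L on ray JT]
3. ∠JQT = 29°  [△QTJ]

∠JQT = 29°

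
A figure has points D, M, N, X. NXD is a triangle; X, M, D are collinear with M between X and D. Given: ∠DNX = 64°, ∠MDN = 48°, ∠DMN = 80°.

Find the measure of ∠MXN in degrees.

1. ∠NDX = 48°  [M on ray DX]
2. ∠DXN = 68°  [△NXD]
3. ∠MXN = 68°  [M on ray XD]

∠MXN = 68°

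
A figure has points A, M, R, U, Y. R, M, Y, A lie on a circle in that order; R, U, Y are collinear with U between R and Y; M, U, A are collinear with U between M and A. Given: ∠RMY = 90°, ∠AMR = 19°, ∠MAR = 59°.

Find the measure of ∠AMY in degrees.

1. ∠RAY = 90°  [cyclic RMYA, opposite ∠M+∠A]
2. ∠AYR = 19°  [same arc RA]
3. ∠ARY = 71°  [△RYA]
4. ∠AMY = 71°  [same arc YA]

∠AMY = 71°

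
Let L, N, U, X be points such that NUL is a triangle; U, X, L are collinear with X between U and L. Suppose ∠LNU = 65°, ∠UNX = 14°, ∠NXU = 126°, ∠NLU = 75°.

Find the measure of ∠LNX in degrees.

1. ∠LXN = 54°  [linear pair at X on UL]
2. ∠NLX = 75°  [X on ray LU]
3. ∠LNX = 51°  [△NXL]

∠LNX = 51°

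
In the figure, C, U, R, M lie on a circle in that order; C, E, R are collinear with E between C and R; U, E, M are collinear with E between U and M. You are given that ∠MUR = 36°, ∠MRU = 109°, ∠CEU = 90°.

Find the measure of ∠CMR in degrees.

∠CMR = 89°

1. ∠MCR = 36°  [same arc RM]
2. ∠RMU = 35°  [△URM]
3. ∠MER = 90°  [vertical angles at E]
4. ∠CRM = 55°  [△REM]
5. ∠CMR = 89°  [△CRM]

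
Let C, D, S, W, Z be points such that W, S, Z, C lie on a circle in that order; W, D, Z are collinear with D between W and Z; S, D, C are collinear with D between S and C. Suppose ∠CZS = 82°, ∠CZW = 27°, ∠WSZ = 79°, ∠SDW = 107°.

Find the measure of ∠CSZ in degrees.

1. ∠WCZ = 101°  [cyclic WSZC, opposite ∠S+∠C]
2. ∠CWZ = 52°  [△WZC]
3. ∠CSZ = 52°  [same arc ZC]

∠CSZ = 52°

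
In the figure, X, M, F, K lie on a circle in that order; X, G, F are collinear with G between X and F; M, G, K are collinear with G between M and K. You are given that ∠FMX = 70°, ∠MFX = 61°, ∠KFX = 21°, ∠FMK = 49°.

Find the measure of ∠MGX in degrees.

∠MGX = 110°

1. ∠FXM = 49°  [△XMF]
2. ∠KMX = 21°  [same arc XK]
3. ∠MGX = 110°  [△XGM]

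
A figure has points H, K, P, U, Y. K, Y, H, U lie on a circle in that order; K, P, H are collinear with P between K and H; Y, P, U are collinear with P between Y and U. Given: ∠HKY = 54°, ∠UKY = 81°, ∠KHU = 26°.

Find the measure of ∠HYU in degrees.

∠HYU = 27°

1. ∠HUY = 54°  [same arc YH]
2. ∠UHY = 99°  [cyclic KYHU, opposite ∠K+∠H]
3. ∠HYU = 27°  [△YHU]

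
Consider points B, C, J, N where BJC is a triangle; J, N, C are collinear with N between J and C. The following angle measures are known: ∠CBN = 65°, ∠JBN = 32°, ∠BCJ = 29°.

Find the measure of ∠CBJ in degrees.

∠CBJ = 97°

1. ∠BCN = 29°  [N on ray CJ]
2. ∠BNC = 86°  [△BNC]
3. ∠BNJ = 94°  [linear pair at N on JC]
4. ∠BJN = 54°  [△BJN]
5. ∠BJC = 54°  [N on ray JC]
6. ∠CBJ = 97°  [△BJC]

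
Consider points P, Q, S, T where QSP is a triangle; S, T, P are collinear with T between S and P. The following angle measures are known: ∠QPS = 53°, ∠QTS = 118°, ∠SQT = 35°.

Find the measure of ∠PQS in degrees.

∠PQS = 100°

1. ∠QST = 27°  [△QST]
2. ∠PSQ = 27°  [T on ray SP]
3. ∠PQS = 100°  [△QSP]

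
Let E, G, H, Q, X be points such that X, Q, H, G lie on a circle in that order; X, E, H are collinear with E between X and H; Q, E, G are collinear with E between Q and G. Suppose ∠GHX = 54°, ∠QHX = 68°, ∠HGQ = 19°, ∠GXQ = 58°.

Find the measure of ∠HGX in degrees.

1. ∠GEH = 107°  [△HEG]
2. ∠QGX = 68°  [same arc XQ]
3. ∠GEX = 73°  [linear pair at E on XH]
4. ∠GXH = 39°  [△XEG]
5. ∠HGX = 87°  [△XHG]

∠HGX = 87°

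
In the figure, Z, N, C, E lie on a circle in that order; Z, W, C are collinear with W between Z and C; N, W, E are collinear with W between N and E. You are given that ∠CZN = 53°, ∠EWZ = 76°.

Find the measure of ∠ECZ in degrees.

1. ∠CEN = 53°  [same arc NC]
2. ∠CWE = 104°  [linear pair at W on ZC]
3. ∠ECZ = 23°  [△CWE]

∠ECZ = 23°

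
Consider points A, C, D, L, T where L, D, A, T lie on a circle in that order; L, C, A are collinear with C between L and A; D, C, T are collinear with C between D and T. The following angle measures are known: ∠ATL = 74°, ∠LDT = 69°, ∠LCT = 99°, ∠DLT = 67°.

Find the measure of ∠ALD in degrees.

1. ∠LAT = 69°  [same arc LT]
2. ∠ACT = 81°  [linear pair at C on LA]
3. ∠ATD = 30°  [△ACT]
4. ∠ALD = 30°  [same arc DA]

∠ALD = 30°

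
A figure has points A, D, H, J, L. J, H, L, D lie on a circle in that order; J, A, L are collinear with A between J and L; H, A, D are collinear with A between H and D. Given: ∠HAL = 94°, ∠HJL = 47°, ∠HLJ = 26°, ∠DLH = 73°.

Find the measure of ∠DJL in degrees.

∠DJL = 60°

1. ∠DAJ = 94°  [vertical angles at A]
2. ∠HDJ = 26°  [same arc JH]
3. ∠DJL = 60°  [△JAD]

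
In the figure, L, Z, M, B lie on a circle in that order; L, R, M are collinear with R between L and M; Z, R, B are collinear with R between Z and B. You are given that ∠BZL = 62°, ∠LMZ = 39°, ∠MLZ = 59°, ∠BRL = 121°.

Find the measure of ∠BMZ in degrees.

1. ∠LBZ = 39°  [same arc LZ]
2. ∠BLZ = 79°  [△LZB]
3. ∠BMZ = 101°  [cyclic LZMB, opposite ∠L+∠M]

∠BMZ = 101°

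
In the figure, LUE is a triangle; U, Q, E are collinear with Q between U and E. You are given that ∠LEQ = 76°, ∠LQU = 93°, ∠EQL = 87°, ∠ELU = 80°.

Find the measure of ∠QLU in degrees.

1. ∠LEU = 76°  [Q on ray EU]
2. ∠EUL = 24°  [△LUE]
3. ∠LUQ = 24°  [Q on ray UE]
4. ∠QLU = 63°  [△LUQ]

∠QLU = 63°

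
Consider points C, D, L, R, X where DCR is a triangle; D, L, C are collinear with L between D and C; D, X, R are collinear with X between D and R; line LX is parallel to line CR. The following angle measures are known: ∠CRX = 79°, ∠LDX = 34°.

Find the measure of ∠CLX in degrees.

∠CLX = 113°

1. ∠CRD = 79°  [X on ray RD]
2. ∠CDR = 34°  [L on DC, X on DR]
3. ∠DCR = 67°  [△DCR]
4. ∠DLX = 67°  [LX∥CR, corresponding at L]
5. ∠CLX = 113°  [linear pair at L on DC]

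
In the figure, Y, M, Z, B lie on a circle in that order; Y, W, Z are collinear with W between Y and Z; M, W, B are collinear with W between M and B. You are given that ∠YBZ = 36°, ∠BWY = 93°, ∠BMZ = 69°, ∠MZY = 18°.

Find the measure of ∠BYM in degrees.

1. ∠YMZ = 144°  [cyclic YMZB, opposite ∠M+∠B]
2. ∠MWZ = 93°  [vertical angles at W]
3. ∠MBY = 18°  [same arc YM]
4. ∠MYZ = 18°  [△YMZ]
5. ∠MWY = 87°  [linear pair at W on YZ]
6. ∠BMY = 75°  [△YWM]
7. ∠BYM = 87°  [△YMB]

∠BYM = 87°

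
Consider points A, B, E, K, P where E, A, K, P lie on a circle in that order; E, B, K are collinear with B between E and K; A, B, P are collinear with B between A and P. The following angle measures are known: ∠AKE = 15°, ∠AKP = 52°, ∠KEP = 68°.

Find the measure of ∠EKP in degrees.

1. ∠APE = 15°  [same arc EA]
2. ∠AEP = 128°  [cyclic EAKP, opposite ∠E+∠K]
3. ∠EAP = 37°  [△EAP]
4. ∠EKP = 37°  [same arc EP]

∠EKP = 37°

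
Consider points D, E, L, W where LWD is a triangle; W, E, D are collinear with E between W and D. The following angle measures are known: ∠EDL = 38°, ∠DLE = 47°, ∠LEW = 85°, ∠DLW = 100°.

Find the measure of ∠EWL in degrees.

1. ∠LDW = 38°  [E on ray DW]
2. ∠DWL = 42°  [△LWD]
3. ∠EWL = 42°  [E on ray WD]

∠EWL = 42°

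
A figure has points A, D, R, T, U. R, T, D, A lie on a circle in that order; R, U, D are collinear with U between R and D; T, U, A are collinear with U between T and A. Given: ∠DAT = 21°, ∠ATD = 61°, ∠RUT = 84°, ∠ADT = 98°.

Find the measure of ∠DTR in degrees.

1. ∠DRT = 21°  [same arc TD]
2. ∠DUT = 96°  [linear pair at U on RD]
3. ∠RDT = 23°  [△TUD]
4. ∠DTR = 136°  [△RTD]

∠DTR = 136°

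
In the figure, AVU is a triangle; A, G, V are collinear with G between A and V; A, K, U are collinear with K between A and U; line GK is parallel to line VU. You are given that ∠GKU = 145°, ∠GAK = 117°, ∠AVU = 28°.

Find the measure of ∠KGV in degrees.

∠KGV = 152°

1. ∠AKG = 35°  [linear pair at K on AU]
2. ∠AGK = 28°  [△AGK]
3. ∠KGV = 152°  [linear pair at G on AV]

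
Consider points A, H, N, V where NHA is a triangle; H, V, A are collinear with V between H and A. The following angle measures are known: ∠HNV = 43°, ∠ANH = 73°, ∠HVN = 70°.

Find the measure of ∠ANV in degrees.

∠ANV = 30°

1. ∠NHV = 67°  [△NHV]
2. ∠AVN = 110°  [linear pair at V on HA]
3. ∠AHN = 67°  [V on ray HA]
4. ∠HAN = 40°  [△NHA]
5. ∠NAV = 40°  [V on ray AH]
6. ∠ANV = 30°  [△NVA]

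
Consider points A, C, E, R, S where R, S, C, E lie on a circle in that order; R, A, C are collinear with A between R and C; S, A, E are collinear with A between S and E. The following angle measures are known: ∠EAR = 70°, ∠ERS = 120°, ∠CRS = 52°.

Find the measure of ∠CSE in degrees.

∠CSE = 68°

1. ∠ECS = 60°  [cyclic RSCE, opposite ∠R+∠C]
2. ∠CES = 52°  [same arc SC]
3. ∠CSE = 68°  [△SCE]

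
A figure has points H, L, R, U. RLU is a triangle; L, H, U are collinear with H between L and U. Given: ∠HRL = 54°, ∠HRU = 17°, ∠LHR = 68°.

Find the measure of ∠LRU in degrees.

∠LRU = 71°

1. ∠HLR = 58°  [△RLH]
2. ∠RHU = 112°  [linear pair at H on LU]
3. ∠RLU = 58°  [H on ray LU]
4. ∠HUR = 51°  [△RHU]
5. ∠LUR = 51°  [H on ray UL]
6. ∠LRU = 71°  [△RLU]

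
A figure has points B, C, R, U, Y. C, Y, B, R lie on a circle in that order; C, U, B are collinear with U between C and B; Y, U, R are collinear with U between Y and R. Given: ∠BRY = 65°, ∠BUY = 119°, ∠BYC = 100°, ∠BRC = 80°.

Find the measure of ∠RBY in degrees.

∠RBY = 69°

1. ∠BCY = 65°  [same arc YB]
2. ∠CBY = 15°  [△CYB]
3. ∠BYR = 46°  [△YUB]
4. ∠RBY = 69°  [△YBR]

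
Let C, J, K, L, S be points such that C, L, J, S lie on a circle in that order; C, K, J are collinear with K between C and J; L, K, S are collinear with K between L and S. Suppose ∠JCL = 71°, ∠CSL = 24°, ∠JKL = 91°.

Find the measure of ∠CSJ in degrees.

∠CSJ = 95°

1. ∠CJL = 24°  [same arc CL]
2. ∠CLJ = 85°  [△CLJ]
3. ∠CSJ = 95°  [cyclic CLJS, opposite ∠L+∠S]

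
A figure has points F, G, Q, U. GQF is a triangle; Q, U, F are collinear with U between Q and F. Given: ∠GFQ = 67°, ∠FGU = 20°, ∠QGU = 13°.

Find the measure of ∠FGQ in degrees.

1. ∠GFU = 67°  [U on ray FQ]
2. ∠FUG = 93°  [△GUF]
3. ∠GUQ = 87°  [linear pair at U on QF]
4. ∠GQU = 80°  [△GQU]
5. ∠FQG = 80°  [U on ray QF]
6. ∠FGQ = 33°  [△GQF]

∠FGQ = 33°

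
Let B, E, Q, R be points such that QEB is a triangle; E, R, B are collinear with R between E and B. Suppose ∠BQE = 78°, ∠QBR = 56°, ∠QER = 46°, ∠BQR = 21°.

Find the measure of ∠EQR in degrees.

1. ∠BRQ = 103°  [△QRB]
2. ∠ERQ = 77°  [linear pair at R on EB]
3. ∠EQR = 57°  [△QER]

∠EQR = 57°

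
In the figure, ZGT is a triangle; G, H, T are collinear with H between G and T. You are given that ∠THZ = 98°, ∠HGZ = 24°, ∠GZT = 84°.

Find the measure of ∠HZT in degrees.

1. ∠TGZ = 24°  [H on ray GT]
2. ∠GTZ = 72°  [△ZGT]
3. ∠HTZ = 72°  [H on ray TG]
4. ∠HZT = 10°  [△ZHT]

∠HZT = 10°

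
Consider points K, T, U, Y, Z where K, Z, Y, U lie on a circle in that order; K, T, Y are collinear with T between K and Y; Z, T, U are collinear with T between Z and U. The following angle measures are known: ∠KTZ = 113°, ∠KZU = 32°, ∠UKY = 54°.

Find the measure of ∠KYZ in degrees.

1. ∠YTZ = 67°  [linear pair at T on KY]
2. ∠UZY = 54°  [same arc YU]
3. ∠KYZ = 59°  [△ZTY]

∠KYZ = 59°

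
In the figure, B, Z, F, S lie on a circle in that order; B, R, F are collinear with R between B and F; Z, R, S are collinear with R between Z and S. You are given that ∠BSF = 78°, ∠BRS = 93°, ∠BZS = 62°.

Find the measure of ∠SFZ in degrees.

∠SFZ = 109°

1. ∠FRS = 87°  [linear pair at R on BF]
2. ∠BFS = 62°  [same arc BS]
3. ∠FSZ = 31°  [△FRS]
4. ∠FBS = 40°  [△BFS]
5. ∠FZS = 40°  [same arc FS]
6. ∠SFZ = 109°  [△ZFS]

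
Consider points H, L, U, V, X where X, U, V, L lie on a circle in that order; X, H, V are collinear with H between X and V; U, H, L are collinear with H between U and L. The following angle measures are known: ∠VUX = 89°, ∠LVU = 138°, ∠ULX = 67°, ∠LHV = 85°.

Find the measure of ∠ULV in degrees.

1. ∠UVX = 67°  [same arc XU]
2. ∠UXV = 24°  [△XUV]
3. ∠ULV = 24°  [same arc UV]

∠ULV = 24°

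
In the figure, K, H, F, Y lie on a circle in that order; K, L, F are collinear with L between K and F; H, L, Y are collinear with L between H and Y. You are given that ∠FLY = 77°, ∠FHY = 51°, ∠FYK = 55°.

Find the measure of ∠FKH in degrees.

1. ∠HLK = 77°  [vertical angles at L]
2. ∠FKY = 51°  [same arc FY]
3. ∠KFY = 74°  [△KFY]
4. ∠KHY = 74°  [same arc KY]
5. ∠FKH = 29°  [△KLH]

∠FKH = 29°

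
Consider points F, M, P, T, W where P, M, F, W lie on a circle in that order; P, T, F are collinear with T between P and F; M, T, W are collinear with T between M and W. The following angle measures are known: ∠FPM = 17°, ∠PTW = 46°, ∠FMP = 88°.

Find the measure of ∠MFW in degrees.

∠MFW = 104°

1. ∠FWM = 17°  [same arc MF]
2. ∠MFP = 75°  [△PMF]
3. ∠FTM = 46°  [vertical angles at T]
4. ∠FMW = 59°  [△MTF]
5. ∠MFW = 104°  [△MFW]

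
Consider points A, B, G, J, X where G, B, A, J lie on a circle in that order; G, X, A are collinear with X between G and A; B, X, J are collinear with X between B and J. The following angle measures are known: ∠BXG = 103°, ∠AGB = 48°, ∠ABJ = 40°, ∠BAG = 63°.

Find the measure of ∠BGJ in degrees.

1. ∠GBJ = 29°  [△GXB]
2. ∠BJG = 63°  [same arc GB]
3. ∠BGJ = 88°  [△GBJ]

∠BGJ = 88°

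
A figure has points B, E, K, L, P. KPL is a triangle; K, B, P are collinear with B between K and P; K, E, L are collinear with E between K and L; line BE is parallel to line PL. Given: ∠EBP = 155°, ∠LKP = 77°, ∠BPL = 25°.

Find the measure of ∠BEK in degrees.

1. ∠EBK = 25°  [linear pair at B on KP]
2. ∠BKE = 77°  [B on KP, E on KL]
3. ∠BEK = 78°  [△KBE]

∠BEK = 78°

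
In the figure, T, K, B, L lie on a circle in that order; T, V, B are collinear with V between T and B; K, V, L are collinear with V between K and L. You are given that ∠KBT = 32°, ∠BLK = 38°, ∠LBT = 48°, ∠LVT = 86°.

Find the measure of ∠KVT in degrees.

1. ∠BTK = 38°  [same arc KB]
2. ∠LKT = 48°  [same arc TL]
3. ∠KVT = 94°  [△TVK]

∠KVT = 94°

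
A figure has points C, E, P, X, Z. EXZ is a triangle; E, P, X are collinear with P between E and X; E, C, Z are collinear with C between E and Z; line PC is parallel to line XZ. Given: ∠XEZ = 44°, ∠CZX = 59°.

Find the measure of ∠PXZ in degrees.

∠PXZ = 77°

1. ∠EZX = 59°  [C on ray ZE]
2. ∠EXZ = 77°  [△EXZ]
3. ∠PXZ = 77°  [P on ray XE]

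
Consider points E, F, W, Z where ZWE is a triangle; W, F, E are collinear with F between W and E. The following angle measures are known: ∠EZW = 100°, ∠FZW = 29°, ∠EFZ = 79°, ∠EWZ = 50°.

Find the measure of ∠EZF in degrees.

1. ∠WEZ = 30°  [△ZWE]
2. ∠FEZ = 30°  [F on ray EW]
3. ∠EZF = 71°  [△ZFE]

∠EZF = 71°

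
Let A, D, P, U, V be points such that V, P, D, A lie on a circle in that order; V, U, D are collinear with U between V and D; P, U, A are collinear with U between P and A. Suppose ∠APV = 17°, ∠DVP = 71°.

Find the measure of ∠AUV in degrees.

∠AUV = 88°

1. ∠ADV = 17°  [same arc VA]
2. ∠DAP = 71°  [same arc PD]
3. ∠AUD = 92°  [△DUA]
4. ∠AUV = 88°  [linear pair at U on VD]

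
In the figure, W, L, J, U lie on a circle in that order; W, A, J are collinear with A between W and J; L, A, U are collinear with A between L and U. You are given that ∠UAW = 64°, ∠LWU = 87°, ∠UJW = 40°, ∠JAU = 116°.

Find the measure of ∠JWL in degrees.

1. ∠ULW = 40°  [same arc WU]
2. ∠LAW = 116°  [vertical angles at A]
3. ∠JWL = 24°  [△WAL]

∠JWL = 24°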